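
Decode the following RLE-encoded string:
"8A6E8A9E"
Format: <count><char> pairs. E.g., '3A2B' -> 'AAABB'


Expanding each <count><char> pair:
  8A -> 'AAAAAAAA'
  6E -> 'EEEEEE'
  8A -> 'AAAAAAAA'
  9E -> 'EEEEEEEEE'

Decoded = AAAAAAAAEEEEEEAAAAAAAAEEEEEEEEE


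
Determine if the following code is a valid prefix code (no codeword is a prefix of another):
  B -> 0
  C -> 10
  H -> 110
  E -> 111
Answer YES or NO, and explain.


Checking each pair (does one codeword prefix another?):
  B='0' vs C='10': no prefix
  B='0' vs H='110': no prefix
  B='0' vs E='111': no prefix
  C='10' vs B='0': no prefix
  C='10' vs H='110': no prefix
  C='10' vs E='111': no prefix
  H='110' vs B='0': no prefix
  H='110' vs C='10': no prefix
  H='110' vs E='111': no prefix
  E='111' vs B='0': no prefix
  E='111' vs C='10': no prefix
  E='111' vs H='110': no prefix
No violation found over all pairs.

YES -- this is a valid prefix code. No codeword is a prefix of any other codeword.


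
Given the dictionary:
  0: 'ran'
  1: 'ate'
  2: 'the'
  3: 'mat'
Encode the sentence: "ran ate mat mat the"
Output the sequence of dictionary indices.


Look up each word in the dictionary:
  'ran' -> 0
  'ate' -> 1
  'mat' -> 3
  'mat' -> 3
  'the' -> 2

Encoded: [0, 1, 3, 3, 2]


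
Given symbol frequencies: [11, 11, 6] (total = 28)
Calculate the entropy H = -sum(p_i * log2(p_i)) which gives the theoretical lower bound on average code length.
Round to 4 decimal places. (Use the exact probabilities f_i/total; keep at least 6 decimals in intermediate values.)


Per-symbol terms -p_i * log2(p_i) with p_i = f_i/28:
  p = 11/28 = 0.392857: log2(p) = -1.347923, -p*log2(p) = 0.529541
  p = 11/28 = 0.392857: log2(p) = -1.347923, -p*log2(p) = 0.529541
  p = 6/28 = 0.214286: log2(p) = -2.222392, -p*log2(p) = 0.476227
H = 0.529541 + 0.529541 + 0.476227 = 1.535309

H = 1.5353 bits/symbol


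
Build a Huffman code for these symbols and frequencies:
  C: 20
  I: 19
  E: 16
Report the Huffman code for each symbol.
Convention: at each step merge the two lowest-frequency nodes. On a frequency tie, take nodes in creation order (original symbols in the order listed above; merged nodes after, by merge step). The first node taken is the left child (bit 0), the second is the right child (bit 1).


Huffman tree construction:
Step 1: Merge E(16) + I(19) = 35
Step 2: Merge C(20) + (E+I)(35) = 55
Read each symbol's code off the tree from the root (left child = 0, right child = 1).

Codes:
  C: 0 (length 1)
  I: 11 (length 2)
  E: 10 (length 2)
Average code length: 90/55 = 1.6364 bits/symbol


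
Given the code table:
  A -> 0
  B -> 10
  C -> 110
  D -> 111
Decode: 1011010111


Decoding:
10 -> B
110 -> C
10 -> B
111 -> D


Result: BCBD


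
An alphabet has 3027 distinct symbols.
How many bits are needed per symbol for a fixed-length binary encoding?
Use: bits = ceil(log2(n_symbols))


log2(3027) = 11.5637
Bracket: 2^11 = 2048 < 3027 <= 2^12 = 4096
So ceil(log2(3027)) = 12

bits = ceil(log2(3027)) = ceil(11.5637) = 12 bits


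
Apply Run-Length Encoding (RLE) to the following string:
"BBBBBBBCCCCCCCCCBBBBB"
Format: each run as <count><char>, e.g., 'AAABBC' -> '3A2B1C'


Scanning runs left to right:
  i=0: run of 'B' x 7 -> '7B'
  i=7: run of 'C' x 9 -> '9C'
  i=16: run of 'B' x 5 -> '5B'

RLE = 7B9C5B


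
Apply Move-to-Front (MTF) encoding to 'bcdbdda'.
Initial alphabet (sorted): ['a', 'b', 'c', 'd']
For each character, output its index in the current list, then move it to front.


MTF encoding:
'b': index 1 in ['a', 'b', 'c', 'd'] -> ['b', 'a', 'c', 'd']
'c': index 2 in ['b', 'a', 'c', 'd'] -> ['c', 'b', 'a', 'd']
'd': index 3 in ['c', 'b', 'a', 'd'] -> ['d', 'c', 'b', 'a']
'b': index 2 in ['d', 'c', 'b', 'a'] -> ['b', 'd', 'c', 'a']
'd': index 1 in ['b', 'd', 'c', 'a'] -> ['d', 'b', 'c', 'a']
'd': index 0 in ['d', 'b', 'c', 'a'] -> ['d', 'b', 'c', 'a']
'a': index 3 in ['d', 'b', 'c', 'a'] -> ['a', 'd', 'b', 'c']


Output: [1, 2, 3, 2, 1, 0, 3]


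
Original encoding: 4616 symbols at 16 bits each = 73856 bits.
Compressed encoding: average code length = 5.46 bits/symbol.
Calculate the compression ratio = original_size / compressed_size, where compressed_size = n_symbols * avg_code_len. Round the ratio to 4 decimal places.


original_size = n_symbols * orig_bits = 4616 * 16 = 73856 bits
compressed_size = n_symbols * avg_code_len = 4616 * 5.46 = 25203.36 bits
ratio = original_size / compressed_size = 73856 / 25203.36 = 2.9304

Compression ratio = 2.9304


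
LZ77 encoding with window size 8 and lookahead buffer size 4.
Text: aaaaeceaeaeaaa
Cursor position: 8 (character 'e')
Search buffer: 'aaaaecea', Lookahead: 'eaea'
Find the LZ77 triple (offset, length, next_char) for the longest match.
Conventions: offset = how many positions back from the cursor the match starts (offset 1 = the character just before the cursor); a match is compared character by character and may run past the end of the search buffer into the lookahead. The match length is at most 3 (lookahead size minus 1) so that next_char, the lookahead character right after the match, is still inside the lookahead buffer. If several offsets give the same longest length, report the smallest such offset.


Try each offset into the search buffer:
  offset=1 (pos 7, char 'a'): match length 0
  offset=2 (pos 6, char 'e'): match length 3
  offset=3 (pos 5, char 'c'): match length 0
  offset=4 (pos 4, char 'e'): match length 1
  offset=5 (pos 3, char 'a'): match length 0
  offset=6 (pos 2, char 'a'): match length 0
  offset=7 (pos 1, char 'a'): match length 0
  offset=8 (pos 0, char 'a'): match length 0
Longest match has length 3 at offset 2.
next_char = character at position 8 + 3 = 11 -> 'a'

Best match: offset=2, length=3 (matching 'eae' starting at position 6)
LZ77 triple: (2, 3, 'a')


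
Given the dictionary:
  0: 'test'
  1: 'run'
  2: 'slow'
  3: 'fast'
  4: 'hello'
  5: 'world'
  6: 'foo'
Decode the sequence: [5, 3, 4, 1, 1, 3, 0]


Look up each index in the dictionary:
  5 -> 'world'
  3 -> 'fast'
  4 -> 'hello'
  1 -> 'run'
  1 -> 'run'
  3 -> 'fast'
  0 -> 'test'

Decoded: "world fast hello run run fast test"


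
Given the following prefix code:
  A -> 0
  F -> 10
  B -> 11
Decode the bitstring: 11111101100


Decoding step by step:
Bits 11 -> B
Bits 11 -> B
Bits 11 -> B
Bits 0 -> A
Bits 11 -> B
Bits 0 -> A
Bits 0 -> A


Decoded message: BBBABAA


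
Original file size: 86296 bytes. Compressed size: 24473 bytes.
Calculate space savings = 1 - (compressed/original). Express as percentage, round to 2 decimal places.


ratio = compressed/original = 24473/86296 = 0.283594
savings = 1 - ratio = 1 - 0.283594 = 0.716406
as a percentage: 0.716406 * 100 = 71.64%

Space savings = 1 - 24473/86296 = 71.64%


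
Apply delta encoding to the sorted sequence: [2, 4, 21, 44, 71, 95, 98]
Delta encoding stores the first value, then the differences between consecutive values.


First value: 2
Deltas:
  4 - 2 = 2
  21 - 4 = 17
  44 - 21 = 23
  71 - 44 = 27
  95 - 71 = 24
  98 - 95 = 3


Delta encoded: [2, 2, 17, 23, 27, 24, 3]


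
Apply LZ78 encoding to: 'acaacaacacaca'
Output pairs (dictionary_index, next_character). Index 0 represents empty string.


LZ78 encoding steps:
Dictionary: {0: ''}
Step 1: w='' (idx 0), next='a' -> output (0, 'a'), add 'a' as idx 1
Step 2: w='' (idx 0), next='c' -> output (0, 'c'), add 'c' as idx 2
Step 3: w='a' (idx 1), next='a' -> output (1, 'a'), add 'aa' as idx 3
Step 4: w='c' (idx 2), next='a' -> output (2, 'a'), add 'ca' as idx 4
Step 5: w='a' (idx 1), next='c' -> output (1, 'c'), add 'ac' as idx 5
Step 6: w='ac' (idx 5), next='a' -> output (5, 'a'), add 'aca' as idx 6
Step 7: w='ca' (idx 4), end of input -> output (4, '')


Encoded: [(0, 'a'), (0, 'c'), (1, 'a'), (2, 'a'), (1, 'c'), (5, 'a'), (4, '')]


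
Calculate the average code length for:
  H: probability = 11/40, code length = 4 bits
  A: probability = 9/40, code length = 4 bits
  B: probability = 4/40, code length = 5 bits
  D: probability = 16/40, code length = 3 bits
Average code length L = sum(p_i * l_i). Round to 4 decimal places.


Weighted contributions p_i * l_i:
  H: (11/40) * 4 = 44/40
  A: (9/40) * 4 = 36/40
  B: (4/40) * 5 = 20/40
  D: (16/40) * 3 = 48/40
Sum = (44 + 36 + 20 + 48)/40 = 148/40

L = 148/40 = 3.7000 bits/symbol


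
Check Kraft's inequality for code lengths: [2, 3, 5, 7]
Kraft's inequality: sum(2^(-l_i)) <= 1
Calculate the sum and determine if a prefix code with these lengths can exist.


Sum = 2^(-2) + 2^(-3) + 2^(-5) + 2^(-7)
    = 0.25 + 0.125 + 0.03125 + 0.0078125
    = 53/128 = 0.4140625
Since 0.4140625 <= 1, Kraft's inequality IS satisfied.
A prefix code with these lengths CAN exist.

Kraft sum = 0.4140625. Satisfied.


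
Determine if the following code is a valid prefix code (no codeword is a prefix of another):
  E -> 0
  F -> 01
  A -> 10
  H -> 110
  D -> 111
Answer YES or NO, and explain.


Checking each pair (does one codeword prefix another?):
  E='0' vs F='01': prefix -- VIOLATION

NO -- this is NOT a valid prefix code. E (0) is a prefix of F (01).


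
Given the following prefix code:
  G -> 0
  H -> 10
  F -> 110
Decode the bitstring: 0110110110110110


Decoding step by step:
Bits 0 -> G
Bits 110 -> F
Bits 110 -> F
Bits 110 -> F
Bits 110 -> F
Bits 110 -> F


Decoded message: GFFFFF


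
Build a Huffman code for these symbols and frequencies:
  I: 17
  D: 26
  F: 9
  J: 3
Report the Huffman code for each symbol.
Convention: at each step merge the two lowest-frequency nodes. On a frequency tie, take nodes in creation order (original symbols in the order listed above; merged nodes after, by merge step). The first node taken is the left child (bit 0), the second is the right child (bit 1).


Huffman tree construction:
Step 1: Merge J(3) + F(9) = 12
Step 2: Merge (J+F)(12) + I(17) = 29
Step 3: Merge D(26) + ((J+F)+I)(29) = 55
Read each symbol's code off the tree from the root (left child = 0, right child = 1).

Codes:
  I: 11 (length 2)
  D: 0 (length 1)
  F: 101 (length 3)
  J: 100 (length 3)
Average code length: 96/55 = 1.7455 bits/symbol


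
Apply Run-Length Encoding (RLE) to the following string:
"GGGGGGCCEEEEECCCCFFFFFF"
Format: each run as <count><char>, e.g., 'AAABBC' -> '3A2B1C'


Scanning runs left to right:
  i=0: run of 'G' x 6 -> '6G'
  i=6: run of 'C' x 2 -> '2C'
  i=8: run of 'E' x 5 -> '5E'
  i=13: run of 'C' x 4 -> '4C'
  i=17: run of 'F' x 6 -> '6F'

RLE = 6G2C5E4C6F


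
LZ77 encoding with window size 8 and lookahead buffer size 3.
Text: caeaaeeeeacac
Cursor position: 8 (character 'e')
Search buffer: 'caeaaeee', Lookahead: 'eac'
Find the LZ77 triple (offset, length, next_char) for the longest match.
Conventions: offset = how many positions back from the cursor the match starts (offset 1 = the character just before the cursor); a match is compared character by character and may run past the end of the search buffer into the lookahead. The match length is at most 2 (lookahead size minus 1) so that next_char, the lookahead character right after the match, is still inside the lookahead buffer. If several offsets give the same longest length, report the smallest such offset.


Try each offset into the search buffer:
  offset=1 (pos 7, char 'e'): match length 1
  offset=2 (pos 6, char 'e'): match length 1
  offset=3 (pos 5, char 'e'): match length 1
  offset=4 (pos 4, char 'a'): match length 0
  offset=5 (pos 3, char 'a'): match length 0
  offset=6 (pos 2, char 'e'): match length 2
  offset=7 (pos 1, char 'a'): match length 0
  offset=8 (pos 0, char 'c'): match length 0
Longest match has length 2 at offset 6.
next_char = character at position 8 + 2 = 10 -> 'c'

Best match: offset=6, length=2 (matching 'ea' starting at position 2)
LZ77 triple: (6, 2, 'c')


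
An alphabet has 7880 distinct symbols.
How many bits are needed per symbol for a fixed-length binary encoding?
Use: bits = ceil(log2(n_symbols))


log2(7880) = 12.944
Bracket: 2^12 = 4096 < 7880 <= 2^13 = 8192
So ceil(log2(7880)) = 13

bits = ceil(log2(7880)) = ceil(12.944) = 13 bits


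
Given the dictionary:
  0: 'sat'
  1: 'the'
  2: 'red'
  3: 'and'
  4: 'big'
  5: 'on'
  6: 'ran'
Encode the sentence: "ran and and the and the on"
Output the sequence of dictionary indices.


Look up each word in the dictionary:
  'ran' -> 6
  'and' -> 3
  'and' -> 3
  'the' -> 1
  'and' -> 3
  'the' -> 1
  'on' -> 5

Encoded: [6, 3, 3, 1, 3, 1, 5]


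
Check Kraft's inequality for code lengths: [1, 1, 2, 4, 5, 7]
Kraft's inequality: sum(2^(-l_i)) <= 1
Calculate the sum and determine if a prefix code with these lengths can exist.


Sum = 2^(-1) + 2^(-1) + 2^(-2) + 2^(-4) + 2^(-5) + 2^(-7)
    = 0.5 + 0.5 + 0.25 + 0.0625 + 0.03125 + 0.0078125
    = 173/128 = 1.3515625
Since 1.3515625 > 1, Kraft's inequality is NOT satisfied.
A prefix code with these lengths CANNOT exist.

Kraft sum = 1.3515625. Not satisfied.


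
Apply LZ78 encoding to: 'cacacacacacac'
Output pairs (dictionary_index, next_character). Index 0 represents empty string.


LZ78 encoding steps:
Dictionary: {0: ''}
Step 1: w='' (idx 0), next='c' -> output (0, 'c'), add 'c' as idx 1
Step 2: w='' (idx 0), next='a' -> output (0, 'a'), add 'a' as idx 2
Step 3: w='c' (idx 1), next='a' -> output (1, 'a'), add 'ca' as idx 3
Step 4: w='ca' (idx 3), next='c' -> output (3, 'c'), add 'cac' as idx 4
Step 5: w='a' (idx 2), next='c' -> output (2, 'c'), add 'ac' as idx 5
Step 6: w='ac' (idx 5), next='a' -> output (5, 'a'), add 'aca' as idx 6
Step 7: w='c' (idx 1), end of input -> output (1, '')


Encoded: [(0, 'c'), (0, 'a'), (1, 'a'), (3, 'c'), (2, 'c'), (5, 'a'), (1, '')]


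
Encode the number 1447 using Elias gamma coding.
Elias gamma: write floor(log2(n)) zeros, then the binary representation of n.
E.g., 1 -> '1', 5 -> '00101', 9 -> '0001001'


num_bits = floor(log2(1447)) + 1 = 11
leading_zeros = num_bits - 1 = 10
binary(1447) = 10110100111

Elias gamma(1447) = '0000000000' + '10110100111' = 000000000010110100111 (21 bits)


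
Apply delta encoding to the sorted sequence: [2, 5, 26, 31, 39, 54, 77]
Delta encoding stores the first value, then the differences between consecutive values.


First value: 2
Deltas:
  5 - 2 = 3
  26 - 5 = 21
  31 - 26 = 5
  39 - 31 = 8
  54 - 39 = 15
  77 - 54 = 23


Delta encoded: [2, 3, 21, 5, 8, 15, 23]


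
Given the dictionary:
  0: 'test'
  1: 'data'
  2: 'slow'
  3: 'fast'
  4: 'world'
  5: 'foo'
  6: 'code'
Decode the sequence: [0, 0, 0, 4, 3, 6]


Look up each index in the dictionary:
  0 -> 'test'
  0 -> 'test'
  0 -> 'test'
  4 -> 'world'
  3 -> 'fast'
  6 -> 'code'

Decoded: "test test test world fast code"


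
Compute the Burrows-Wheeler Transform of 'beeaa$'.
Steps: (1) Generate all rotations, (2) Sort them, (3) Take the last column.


Rotations (sorted):
  0: $beeaa -> last char: a
  1: a$beea -> last char: a
  2: aa$bee -> last char: e
  3: beeaa$ -> last char: $
  4: eaa$be -> last char: e
  5: eeaa$b -> last char: b


BWT = aae$eb


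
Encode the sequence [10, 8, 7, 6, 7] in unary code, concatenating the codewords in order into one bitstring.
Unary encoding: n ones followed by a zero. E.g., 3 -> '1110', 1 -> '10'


Encode each number as n ones followed by a terminating 0:
  10 -> 11111111110 (11 bits)
  8 -> 111111110 (9 bits)
  7 -> 11111110 (8 bits)
  6 -> 1111110 (7 bits)
  7 -> 11111110 (8 bits)
Total length = 11 + 9 + 8 + 7 + 8 = 43 bits.

Unary([10, 8, 7, 6, 7]) = 1111111111011111111011111110111111011111110 (43 bits)


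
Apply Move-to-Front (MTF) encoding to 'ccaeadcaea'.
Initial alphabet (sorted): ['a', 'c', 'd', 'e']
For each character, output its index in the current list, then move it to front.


MTF encoding:
'c': index 1 in ['a', 'c', 'd', 'e'] -> ['c', 'a', 'd', 'e']
'c': index 0 in ['c', 'a', 'd', 'e'] -> ['c', 'a', 'd', 'e']
'a': index 1 in ['c', 'a', 'd', 'e'] -> ['a', 'c', 'd', 'e']
'e': index 3 in ['a', 'c', 'd', 'e'] -> ['e', 'a', 'c', 'd']
'a': index 1 in ['e', 'a', 'c', 'd'] -> ['a', 'e', 'c', 'd']
'd': index 3 in ['a', 'e', 'c', 'd'] -> ['d', 'a', 'e', 'c']
'c': index 3 in ['d', 'a', 'e', 'c'] -> ['c', 'd', 'a', 'e']
'a': index 2 in ['c', 'd', 'a', 'e'] -> ['a', 'c', 'd', 'e']
'e': index 3 in ['a', 'c', 'd', 'e'] -> ['e', 'a', 'c', 'd']
'a': index 1 in ['e', 'a', 'c', 'd'] -> ['a', 'e', 'c', 'd']


Output: [1, 0, 1, 3, 1, 3, 3, 2, 3, 1]


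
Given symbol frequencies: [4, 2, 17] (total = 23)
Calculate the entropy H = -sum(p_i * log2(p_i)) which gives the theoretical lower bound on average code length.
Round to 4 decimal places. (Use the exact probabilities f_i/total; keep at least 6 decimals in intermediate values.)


Per-symbol terms -p_i * log2(p_i) with p_i = f_i/23:
  p = 4/23 = 0.173913: log2(p) = -2.523562, -p*log2(p) = 0.438880
  p = 2/23 = 0.086957: log2(p) = -3.523562, -p*log2(p) = 0.306397
  p = 17/23 = 0.739130: log2(p) = -0.436099, -p*log2(p) = 0.322334
H = 0.438880 + 0.306397 + 0.322334 = 1.067611

H = 1.0676 bits/symbol


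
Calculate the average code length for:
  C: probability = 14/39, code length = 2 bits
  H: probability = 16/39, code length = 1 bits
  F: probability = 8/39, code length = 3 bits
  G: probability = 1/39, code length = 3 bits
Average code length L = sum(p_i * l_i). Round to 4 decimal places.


Weighted contributions p_i * l_i:
  C: (14/39) * 2 = 28/39
  H: (16/39) * 1 = 16/39
  F: (8/39) * 3 = 24/39
  G: (1/39) * 3 = 3/39
Sum = (28 + 16 + 24 + 3)/39 = 71/39

L = 71/39 = 1.8205 bits/symbol


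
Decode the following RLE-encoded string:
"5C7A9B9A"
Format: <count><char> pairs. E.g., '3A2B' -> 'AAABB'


Expanding each <count><char> pair:
  5C -> 'CCCCC'
  7A -> 'AAAAAAA'
  9B -> 'BBBBBBBBB'
  9A -> 'AAAAAAAAA'

Decoded = CCCCCAAAAAAABBBBBBBBBAAAAAAAAA


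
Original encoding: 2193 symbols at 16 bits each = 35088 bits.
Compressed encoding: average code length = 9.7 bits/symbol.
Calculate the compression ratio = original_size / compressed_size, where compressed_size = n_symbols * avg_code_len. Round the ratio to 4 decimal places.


original_size = n_symbols * orig_bits = 2193 * 16 = 35088 bits
compressed_size = n_symbols * avg_code_len = 2193 * 9.7 = 21272.1 bits
ratio = original_size / compressed_size = 35088 / 21272.1 = 1.6495

Compression ratio = 1.6495


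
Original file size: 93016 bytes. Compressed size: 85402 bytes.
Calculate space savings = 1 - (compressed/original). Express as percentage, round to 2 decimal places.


ratio = compressed/original = 85402/93016 = 0.918143
savings = 1 - ratio = 1 - 0.918143 = 0.081857
as a percentage: 0.081857 * 100 = 8.19%

Space savings = 1 - 85402/93016 = 8.19%


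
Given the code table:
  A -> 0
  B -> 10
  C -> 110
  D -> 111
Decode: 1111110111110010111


Decoding:
111 -> D
111 -> D
0 -> A
111 -> D
110 -> C
0 -> A
10 -> B
111 -> D


Result: DDADCABD


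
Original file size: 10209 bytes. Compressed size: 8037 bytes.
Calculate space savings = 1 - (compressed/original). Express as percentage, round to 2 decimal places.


ratio = compressed/original = 8037/10209 = 0.787247
savings = 1 - ratio = 1 - 0.787247 = 0.212753
as a percentage: 0.212753 * 100 = 21.28%

Space savings = 1 - 8037/10209 = 21.28%


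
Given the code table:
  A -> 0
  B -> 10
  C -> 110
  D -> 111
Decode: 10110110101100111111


Decoding:
10 -> B
110 -> C
110 -> C
10 -> B
110 -> C
0 -> A
111 -> D
111 -> D


Result: BCCBCADD


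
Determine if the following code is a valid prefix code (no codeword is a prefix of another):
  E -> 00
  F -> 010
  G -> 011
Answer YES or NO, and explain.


Checking each pair (does one codeword prefix another?):
  E='00' vs F='010': no prefix
  E='00' vs G='011': no prefix
  F='010' vs E='00': no prefix
  F='010' vs G='011': no prefix
  G='011' vs E='00': no prefix
  G='011' vs F='010': no prefix
No violation found over all pairs.

YES -- this is a valid prefix code. No codeword is a prefix of any other codeword.


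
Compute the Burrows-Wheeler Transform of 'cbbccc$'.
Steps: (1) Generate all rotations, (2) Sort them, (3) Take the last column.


Rotations (sorted):
  0: $cbbccc -> last char: c
  1: bbccc$c -> last char: c
  2: bccc$cb -> last char: b
  3: c$cbbcc -> last char: c
  4: cbbccc$ -> last char: $
  5: cc$cbbc -> last char: c
  6: ccc$cbb -> last char: b


BWT = ccbc$cb


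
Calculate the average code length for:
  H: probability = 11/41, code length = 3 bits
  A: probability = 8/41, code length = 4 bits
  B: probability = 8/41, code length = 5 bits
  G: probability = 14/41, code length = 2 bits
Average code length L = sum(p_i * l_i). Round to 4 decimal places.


Weighted contributions p_i * l_i:
  H: (11/41) * 3 = 33/41
  A: (8/41) * 4 = 32/41
  B: (8/41) * 5 = 40/41
  G: (14/41) * 2 = 28/41
Sum = (33 + 32 + 40 + 28)/41 = 133/41

L = 133/41 = 3.2439 bits/symbol


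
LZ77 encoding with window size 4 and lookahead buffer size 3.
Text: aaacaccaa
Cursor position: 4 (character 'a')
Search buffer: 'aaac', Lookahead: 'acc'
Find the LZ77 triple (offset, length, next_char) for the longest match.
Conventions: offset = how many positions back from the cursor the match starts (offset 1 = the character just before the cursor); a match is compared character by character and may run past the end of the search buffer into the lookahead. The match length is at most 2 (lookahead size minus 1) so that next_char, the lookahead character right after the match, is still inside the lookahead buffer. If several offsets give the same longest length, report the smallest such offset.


Try each offset into the search buffer:
  offset=1 (pos 3, char 'c'): match length 0
  offset=2 (pos 2, char 'a'): match length 2
  offset=3 (pos 1, char 'a'): match length 1
  offset=4 (pos 0, char 'a'): match length 1
Longest match has length 2 at offset 2.
next_char = character at position 4 + 2 = 6 -> 'c'

Best match: offset=2, length=2 (matching 'ac' starting at position 2)
LZ77 triple: (2, 2, 'c')


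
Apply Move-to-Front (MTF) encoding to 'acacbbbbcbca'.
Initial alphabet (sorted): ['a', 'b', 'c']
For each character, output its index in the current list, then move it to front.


MTF encoding:
'a': index 0 in ['a', 'b', 'c'] -> ['a', 'b', 'c']
'c': index 2 in ['a', 'b', 'c'] -> ['c', 'a', 'b']
'a': index 1 in ['c', 'a', 'b'] -> ['a', 'c', 'b']
'c': index 1 in ['a', 'c', 'b'] -> ['c', 'a', 'b']
'b': index 2 in ['c', 'a', 'b'] -> ['b', 'c', 'a']
'b': index 0 in ['b', 'c', 'a'] -> ['b', 'c', 'a']
'b': index 0 in ['b', 'c', 'a'] -> ['b', 'c', 'a']
'b': index 0 in ['b', 'c', 'a'] -> ['b', 'c', 'a']
'c': index 1 in ['b', 'c', 'a'] -> ['c', 'b', 'a']
'b': index 1 in ['c', 'b', 'a'] -> ['b', 'c', 'a']
'c': index 1 in ['b', 'c', 'a'] -> ['c', 'b', 'a']
'a': index 2 in ['c', 'b', 'a'] -> ['a', 'c', 'b']


Output: [0, 2, 1, 1, 2, 0, 0, 0, 1, 1, 1, 2]


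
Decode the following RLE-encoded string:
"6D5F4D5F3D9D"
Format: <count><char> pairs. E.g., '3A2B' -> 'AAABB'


Expanding each <count><char> pair:
  6D -> 'DDDDDD'
  5F -> 'FFFFF'
  4D -> 'DDDD'
  5F -> 'FFFFF'
  3D -> 'DDD'
  9D -> 'DDDDDDDDD'

Decoded = DDDDDDFFFFFDDDDFFFFFDDDDDDDDDDDD


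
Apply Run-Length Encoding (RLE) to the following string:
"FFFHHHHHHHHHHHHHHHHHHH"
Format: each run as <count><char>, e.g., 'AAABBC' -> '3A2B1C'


Scanning runs left to right:
  i=0: run of 'F' x 3 -> '3F'
  i=3: run of 'H' x 19 -> '19H'

RLE = 3F19H


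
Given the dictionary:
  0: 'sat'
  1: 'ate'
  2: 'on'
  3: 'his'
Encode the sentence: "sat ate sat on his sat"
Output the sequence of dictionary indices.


Look up each word in the dictionary:
  'sat' -> 0
  'ate' -> 1
  'sat' -> 0
  'on' -> 2
  'his' -> 3
  'sat' -> 0

Encoded: [0, 1, 0, 2, 3, 0]


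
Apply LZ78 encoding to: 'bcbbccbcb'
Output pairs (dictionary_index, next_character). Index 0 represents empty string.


LZ78 encoding steps:
Dictionary: {0: ''}
Step 1: w='' (idx 0), next='b' -> output (0, 'b'), add 'b' as idx 1
Step 2: w='' (idx 0), next='c' -> output (0, 'c'), add 'c' as idx 2
Step 3: w='b' (idx 1), next='b' -> output (1, 'b'), add 'bb' as idx 3
Step 4: w='c' (idx 2), next='c' -> output (2, 'c'), add 'cc' as idx 4
Step 5: w='b' (idx 1), next='c' -> output (1, 'c'), add 'bc' as idx 5
Step 6: w='b' (idx 1), end of input -> output (1, '')


Encoded: [(0, 'b'), (0, 'c'), (1, 'b'), (2, 'c'), (1, 'c'), (1, '')]


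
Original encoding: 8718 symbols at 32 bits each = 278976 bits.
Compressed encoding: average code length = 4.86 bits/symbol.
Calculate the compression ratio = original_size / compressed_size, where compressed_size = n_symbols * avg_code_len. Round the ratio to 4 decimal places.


original_size = n_symbols * orig_bits = 8718 * 32 = 278976 bits
compressed_size = n_symbols * avg_code_len = 8718 * 4.86 = 42369.48 bits
ratio = original_size / compressed_size = 278976 / 42369.48 = 6.5844

Compression ratio = 6.5844


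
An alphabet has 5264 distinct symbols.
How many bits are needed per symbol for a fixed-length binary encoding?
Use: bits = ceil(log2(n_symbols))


log2(5264) = 12.3619
Bracket: 2^12 = 4096 < 5264 <= 2^13 = 8192
So ceil(log2(5264)) = 13

bits = ceil(log2(5264)) = ceil(12.3619) = 13 bits


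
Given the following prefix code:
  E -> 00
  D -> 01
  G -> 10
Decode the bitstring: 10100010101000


Decoding step by step:
Bits 10 -> G
Bits 10 -> G
Bits 00 -> E
Bits 10 -> G
Bits 10 -> G
Bits 10 -> G
Bits 00 -> E


Decoded message: GGEGGGE


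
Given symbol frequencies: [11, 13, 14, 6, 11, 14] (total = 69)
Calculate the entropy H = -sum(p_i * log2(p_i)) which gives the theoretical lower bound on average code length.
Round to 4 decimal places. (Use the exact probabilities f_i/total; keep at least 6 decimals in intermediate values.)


Per-symbol terms -p_i * log2(p_i) with p_i = f_i/69:
  p = 11/69 = 0.159420: log2(p) = -2.649093, -p*log2(p) = 0.422319
  p = 13/69 = 0.188406: log2(p) = -2.408085, -p*log2(p) = 0.453697
  p = 14/69 = 0.202899: log2(p) = -2.301170, -p*log2(p) = 0.466904
  p = 6/69 = 0.086957: log2(p) = -3.523562, -p*log2(p) = 0.306397
  p = 11/69 = 0.159420: log2(p) = -2.649093, -p*log2(p) = 0.422319
  p = 14/69 = 0.202899: log2(p) = -2.301170, -p*log2(p) = 0.466904
H = 0.422319 + 0.453697 + 0.466904 + 0.306397 + 0.422319 + 0.466904 = 2.538540

H = 2.5385 bits/symbol


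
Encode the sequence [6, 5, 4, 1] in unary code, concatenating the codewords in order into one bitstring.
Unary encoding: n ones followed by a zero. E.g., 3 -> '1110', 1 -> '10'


Encode each number as n ones followed by a terminating 0:
  6 -> 1111110 (7 bits)
  5 -> 111110 (6 bits)
  4 -> 11110 (5 bits)
  1 -> 10 (2 bits)
Total length = 7 + 6 + 5 + 2 = 20 bits.

Unary([6, 5, 4, 1]) = 11111101111101111010 (20 bits)


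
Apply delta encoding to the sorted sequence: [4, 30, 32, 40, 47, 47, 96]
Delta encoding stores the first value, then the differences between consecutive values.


First value: 4
Deltas:
  30 - 4 = 26
  32 - 30 = 2
  40 - 32 = 8
  47 - 40 = 7
  47 - 47 = 0
  96 - 47 = 49


Delta encoded: [4, 26, 2, 8, 7, 0, 49]


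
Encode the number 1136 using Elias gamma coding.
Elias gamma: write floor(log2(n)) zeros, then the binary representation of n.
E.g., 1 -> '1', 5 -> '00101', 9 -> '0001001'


num_bits = floor(log2(1136)) + 1 = 11
leading_zeros = num_bits - 1 = 10
binary(1136) = 10001110000

Elias gamma(1136) = '0000000000' + '10001110000' = 000000000010001110000 (21 bits)


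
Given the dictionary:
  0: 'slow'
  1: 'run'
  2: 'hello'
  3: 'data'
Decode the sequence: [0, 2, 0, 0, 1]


Look up each index in the dictionary:
  0 -> 'slow'
  2 -> 'hello'
  0 -> 'slow'
  0 -> 'slow'
  1 -> 'run'

Decoded: "slow hello slow slow run"


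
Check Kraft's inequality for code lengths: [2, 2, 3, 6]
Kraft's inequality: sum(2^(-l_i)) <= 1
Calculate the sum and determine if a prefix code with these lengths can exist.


Sum = 2^(-2) + 2^(-2) + 2^(-3) + 2^(-6)
    = 0.25 + 0.25 + 0.125 + 0.015625
    = 41/64 = 0.640625
Since 0.640625 <= 1, Kraft's inequality IS satisfied.
A prefix code with these lengths CAN exist.

Kraft sum = 0.640625. Satisfied.


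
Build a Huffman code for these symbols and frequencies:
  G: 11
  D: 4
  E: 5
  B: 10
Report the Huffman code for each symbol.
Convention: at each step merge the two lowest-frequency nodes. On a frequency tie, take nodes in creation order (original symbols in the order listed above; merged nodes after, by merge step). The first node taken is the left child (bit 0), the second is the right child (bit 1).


Huffman tree construction:
Step 1: Merge D(4) + E(5) = 9
Step 2: Merge (D+E)(9) + B(10) = 19
Step 3: Merge G(11) + ((D+E)+B)(19) = 30
Read each symbol's code off the tree from the root (left child = 0, right child = 1).

Codes:
  G: 0 (length 1)
  D: 100 (length 3)
  E: 101 (length 3)
  B: 11 (length 2)
Average code length: 58/30 = 1.9333 bits/symbol


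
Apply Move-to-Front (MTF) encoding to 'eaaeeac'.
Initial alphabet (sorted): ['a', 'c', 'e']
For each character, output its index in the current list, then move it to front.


MTF encoding:
'e': index 2 in ['a', 'c', 'e'] -> ['e', 'a', 'c']
'a': index 1 in ['e', 'a', 'c'] -> ['a', 'e', 'c']
'a': index 0 in ['a', 'e', 'c'] -> ['a', 'e', 'c']
'e': index 1 in ['a', 'e', 'c'] -> ['e', 'a', 'c']
'e': index 0 in ['e', 'a', 'c'] -> ['e', 'a', 'c']
'a': index 1 in ['e', 'a', 'c'] -> ['a', 'e', 'c']
'c': index 2 in ['a', 'e', 'c'] -> ['c', 'a', 'e']


Output: [2, 1, 0, 1, 0, 1, 2]


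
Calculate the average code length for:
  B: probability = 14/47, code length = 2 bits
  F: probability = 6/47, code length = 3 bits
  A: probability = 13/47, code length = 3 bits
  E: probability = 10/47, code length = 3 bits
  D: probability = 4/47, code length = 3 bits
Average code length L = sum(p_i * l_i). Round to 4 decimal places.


Weighted contributions p_i * l_i:
  B: (14/47) * 2 = 28/47
  F: (6/47) * 3 = 18/47
  A: (13/47) * 3 = 39/47
  E: (10/47) * 3 = 30/47
  D: (4/47) * 3 = 12/47
Sum = (28 + 18 + 39 + 30 + 12)/47 = 127/47

L = 127/47 = 2.7021 bits/symbol


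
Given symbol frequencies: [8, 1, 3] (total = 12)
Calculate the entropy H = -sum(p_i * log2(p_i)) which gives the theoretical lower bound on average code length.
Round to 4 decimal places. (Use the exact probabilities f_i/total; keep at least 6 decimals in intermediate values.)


Per-symbol terms -p_i * log2(p_i) with p_i = f_i/12:
  p = 8/12 = 0.666667: log2(p) = -0.584963, -p*log2(p) = 0.389975
  p = 1/12 = 0.083333: log2(p) = -3.584963, -p*log2(p) = 0.298747
  p = 3/12 = 0.250000: log2(p) = -2.000000, -p*log2(p) = 0.500000
H = 0.389975 + 0.298747 + 0.500000 = 1.188722

H = 1.1887 bits/symbol


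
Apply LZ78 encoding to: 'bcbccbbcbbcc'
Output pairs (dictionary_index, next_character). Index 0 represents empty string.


LZ78 encoding steps:
Dictionary: {0: ''}
Step 1: w='' (idx 0), next='b' -> output (0, 'b'), add 'b' as idx 1
Step 2: w='' (idx 0), next='c' -> output (0, 'c'), add 'c' as idx 2
Step 3: w='b' (idx 1), next='c' -> output (1, 'c'), add 'bc' as idx 3
Step 4: w='c' (idx 2), next='b' -> output (2, 'b'), add 'cb' as idx 4
Step 5: w='bc' (idx 3), next='b' -> output (3, 'b'), add 'bcb' as idx 5
Step 6: w='bc' (idx 3), next='c' -> output (3, 'c'), add 'bcc' as idx 6


Encoded: [(0, 'b'), (0, 'c'), (1, 'c'), (2, 'b'), (3, 'b'), (3, 'c')]


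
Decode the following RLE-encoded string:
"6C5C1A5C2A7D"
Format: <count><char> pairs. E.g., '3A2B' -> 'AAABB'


Expanding each <count><char> pair:
  6C -> 'CCCCCC'
  5C -> 'CCCCC'
  1A -> 'A'
  5C -> 'CCCCC'
  2A -> 'AA'
  7D -> 'DDDDDDD'

Decoded = CCCCCCCCCCCACCCCCAADDDDDDD


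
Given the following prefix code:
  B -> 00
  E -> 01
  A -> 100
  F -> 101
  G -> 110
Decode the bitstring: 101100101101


Decoding step by step:
Bits 101 -> F
Bits 100 -> A
Bits 101 -> F
Bits 101 -> F


Decoded message: FAFF


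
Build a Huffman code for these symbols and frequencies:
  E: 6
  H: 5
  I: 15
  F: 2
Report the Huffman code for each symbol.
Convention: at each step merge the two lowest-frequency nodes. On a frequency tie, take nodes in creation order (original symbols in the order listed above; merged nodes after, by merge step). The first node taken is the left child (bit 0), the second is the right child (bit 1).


Huffman tree construction:
Step 1: Merge F(2) + H(5) = 7
Step 2: Merge E(6) + (F+H)(7) = 13
Step 3: Merge (E+(F+H))(13) + I(15) = 28
Read each symbol's code off the tree from the root (left child = 0, right child = 1).

Codes:
  E: 00 (length 2)
  H: 011 (length 3)
  I: 1 (length 1)
  F: 010 (length 3)
Average code length: 48/28 = 1.7143 bits/symbol


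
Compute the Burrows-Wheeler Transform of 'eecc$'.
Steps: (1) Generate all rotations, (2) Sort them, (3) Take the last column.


Rotations (sorted):
  0: $eecc -> last char: c
  1: c$eec -> last char: c
  2: cc$ee -> last char: e
  3: ecc$e -> last char: e
  4: eecc$ -> last char: $


BWT = ccee$


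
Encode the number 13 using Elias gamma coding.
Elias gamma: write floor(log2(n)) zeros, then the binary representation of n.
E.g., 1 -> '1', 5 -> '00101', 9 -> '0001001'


num_bits = floor(log2(13)) + 1 = 4
leading_zeros = num_bits - 1 = 3
binary(13) = 1101

Elias gamma(13) = '000' + '1101' = 0001101 (7 bits)


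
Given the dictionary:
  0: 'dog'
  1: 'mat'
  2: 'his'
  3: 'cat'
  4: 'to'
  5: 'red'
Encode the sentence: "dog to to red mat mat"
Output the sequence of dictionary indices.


Look up each word in the dictionary:
  'dog' -> 0
  'to' -> 4
  'to' -> 4
  'red' -> 5
  'mat' -> 1
  'mat' -> 1

Encoded: [0, 4, 4, 5, 1, 1]


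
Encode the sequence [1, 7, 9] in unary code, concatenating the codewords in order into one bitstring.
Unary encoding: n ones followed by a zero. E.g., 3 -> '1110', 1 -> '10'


Encode each number as n ones followed by a terminating 0:
  1 -> 10 (2 bits)
  7 -> 11111110 (8 bits)
  9 -> 1111111110 (10 bits)
Total length = 2 + 8 + 10 = 20 bits.

Unary([1, 7, 9]) = 10111111101111111110 (20 bits)


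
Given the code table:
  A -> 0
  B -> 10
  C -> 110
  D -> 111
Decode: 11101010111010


Decoding:
111 -> D
0 -> A
10 -> B
10 -> B
111 -> D
0 -> A
10 -> B


Result: DABBDAB


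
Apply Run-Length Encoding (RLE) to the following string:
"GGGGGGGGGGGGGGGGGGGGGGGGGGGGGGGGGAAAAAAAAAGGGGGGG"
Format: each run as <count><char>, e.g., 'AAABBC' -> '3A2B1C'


Scanning runs left to right:
  i=0: run of 'G' x 33 -> '33G'
  i=33: run of 'A' x 9 -> '9A'
  i=42: run of 'G' x 7 -> '7G'

RLE = 33G9A7G


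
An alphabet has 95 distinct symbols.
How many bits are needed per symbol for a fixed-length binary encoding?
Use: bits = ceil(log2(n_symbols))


log2(95) = 6.5699
Bracket: 2^6 = 64 < 95 <= 2^7 = 128
So ceil(log2(95)) = 7

bits = ceil(log2(95)) = ceil(6.5699) = 7 bits


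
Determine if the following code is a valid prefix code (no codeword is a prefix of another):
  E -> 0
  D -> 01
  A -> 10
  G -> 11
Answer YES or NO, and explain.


Checking each pair (does one codeword prefix another?):
  E='0' vs D='01': prefix -- VIOLATION

NO -- this is NOT a valid prefix code. E (0) is a prefix of D (01).


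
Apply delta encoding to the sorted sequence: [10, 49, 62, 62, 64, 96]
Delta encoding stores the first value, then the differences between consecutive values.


First value: 10
Deltas:
  49 - 10 = 39
  62 - 49 = 13
  62 - 62 = 0
  64 - 62 = 2
  96 - 64 = 32


Delta encoded: [10, 39, 13, 0, 2, 32]


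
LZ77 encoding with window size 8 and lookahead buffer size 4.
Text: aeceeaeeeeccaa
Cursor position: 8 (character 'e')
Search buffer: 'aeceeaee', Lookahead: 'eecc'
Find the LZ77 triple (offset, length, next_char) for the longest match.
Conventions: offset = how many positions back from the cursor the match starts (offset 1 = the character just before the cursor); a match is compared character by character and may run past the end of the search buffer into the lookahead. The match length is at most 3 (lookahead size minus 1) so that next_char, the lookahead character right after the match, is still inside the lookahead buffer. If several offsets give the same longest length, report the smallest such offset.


Try each offset into the search buffer:
  offset=1 (pos 7, char 'e'): match length 2
  offset=2 (pos 6, char 'e'): match length 2
  offset=3 (pos 5, char 'a'): match length 0
  offset=4 (pos 4, char 'e'): match length 1
  offset=5 (pos 3, char 'e'): match length 2
  offset=6 (pos 2, char 'c'): match length 0
  offset=7 (pos 1, char 'e'): match length 1
  offset=8 (pos 0, char 'a'): match length 0
Longest match has length 2, found at offsets 1, 2, 5; take the smallest, offset 1.
next_char = character at position 8 + 2 = 10 -> 'c'

Best match: offset=1, length=2 (matching 'ee' starting at position 7)
LZ77 triple: (1, 2, 'c')


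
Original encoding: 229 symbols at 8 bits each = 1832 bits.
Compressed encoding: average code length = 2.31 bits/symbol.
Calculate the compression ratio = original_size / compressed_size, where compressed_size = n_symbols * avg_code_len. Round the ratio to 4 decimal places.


original_size = n_symbols * orig_bits = 229 * 8 = 1832 bits
compressed_size = n_symbols * avg_code_len = 229 * 2.31 = 528.99 bits
ratio = original_size / compressed_size = 1832 / 528.99 = 3.4632

Compression ratio = 3.4632


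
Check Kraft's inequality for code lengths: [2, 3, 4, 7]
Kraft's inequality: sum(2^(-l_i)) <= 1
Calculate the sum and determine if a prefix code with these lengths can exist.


Sum = 2^(-2) + 2^(-3) + 2^(-4) + 2^(-7)
    = 0.25 + 0.125 + 0.0625 + 0.0078125
    = 57/128 = 0.4453125
Since 0.4453125 <= 1, Kraft's inequality IS satisfied.
A prefix code with these lengths CAN exist.

Kraft sum = 0.4453125. Satisfied.


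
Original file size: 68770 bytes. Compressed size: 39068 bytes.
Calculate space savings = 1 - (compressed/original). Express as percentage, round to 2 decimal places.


ratio = compressed/original = 39068/68770 = 0.568097
savings = 1 - ratio = 1 - 0.568097 = 0.431903
as a percentage: 0.431903 * 100 = 43.19%

Space savings = 1 - 39068/68770 = 43.19%


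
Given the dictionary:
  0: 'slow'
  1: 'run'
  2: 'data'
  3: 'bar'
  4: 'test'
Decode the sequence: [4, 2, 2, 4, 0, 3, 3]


Look up each index in the dictionary:
  4 -> 'test'
  2 -> 'data'
  2 -> 'data'
  4 -> 'test'
  0 -> 'slow'
  3 -> 'bar'
  3 -> 'bar'

Decoded: "test data data test slow bar bar"


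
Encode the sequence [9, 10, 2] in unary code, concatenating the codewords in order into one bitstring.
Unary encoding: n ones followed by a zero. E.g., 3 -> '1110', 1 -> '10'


Encode each number as n ones followed by a terminating 0:
  9 -> 1111111110 (10 bits)
  10 -> 11111111110 (11 bits)
  2 -> 110 (3 bits)
Total length = 10 + 11 + 3 = 24 bits.

Unary([9, 10, 2]) = 111111111011111111110110 (24 bits)


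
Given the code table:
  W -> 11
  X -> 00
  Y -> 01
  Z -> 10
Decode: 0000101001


Decoding:
00 -> X
00 -> X
10 -> Z
10 -> Z
01 -> Y


Result: XXZZY


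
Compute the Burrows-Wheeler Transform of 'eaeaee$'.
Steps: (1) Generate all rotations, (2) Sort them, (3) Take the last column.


Rotations (sorted):
  0: $eaeaee -> last char: e
  1: aeaee$e -> last char: e
  2: aee$eae -> last char: e
  3: e$eaeae -> last char: e
  4: eaeaee$ -> last char: $
  5: eaee$ea -> last char: a
  6: ee$eaea -> last char: a


BWT = eeee$aa


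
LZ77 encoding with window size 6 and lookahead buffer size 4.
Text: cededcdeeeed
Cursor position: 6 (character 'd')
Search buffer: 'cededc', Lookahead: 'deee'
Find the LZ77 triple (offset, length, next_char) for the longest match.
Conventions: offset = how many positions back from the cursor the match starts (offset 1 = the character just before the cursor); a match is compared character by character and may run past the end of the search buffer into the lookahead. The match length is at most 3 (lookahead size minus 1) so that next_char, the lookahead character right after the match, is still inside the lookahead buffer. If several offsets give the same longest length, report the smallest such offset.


Try each offset into the search buffer:
  offset=1 (pos 5, char 'c'): match length 0
  offset=2 (pos 4, char 'd'): match length 1
  offset=3 (pos 3, char 'e'): match length 0
  offset=4 (pos 2, char 'd'): match length 2
  offset=5 (pos 1, char 'e'): match length 0
  offset=6 (pos 0, char 'c'): match length 0
Longest match has length 2 at offset 4.
next_char = character at position 6 + 2 = 8 -> 'e'

Best match: offset=4, length=2 (matching 'de' starting at position 2)
LZ77 triple: (4, 2, 'e')
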